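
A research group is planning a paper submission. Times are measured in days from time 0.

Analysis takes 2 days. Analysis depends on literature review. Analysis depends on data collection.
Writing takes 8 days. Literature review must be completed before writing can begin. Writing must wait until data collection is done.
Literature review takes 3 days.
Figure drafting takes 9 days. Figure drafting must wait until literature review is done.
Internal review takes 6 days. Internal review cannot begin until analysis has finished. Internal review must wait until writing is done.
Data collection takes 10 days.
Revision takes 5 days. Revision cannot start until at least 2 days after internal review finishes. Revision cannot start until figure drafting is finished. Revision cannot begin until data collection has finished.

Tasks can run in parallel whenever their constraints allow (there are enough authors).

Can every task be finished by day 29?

No

Data collection has no prerequisites, so it starts at day 0 and finishes at day 10.
Literature review can start immediately at day 0; it finishes at day 3.
Writing cannot start until literature review (finishes day 3); data collection (finishes day 10). The controlling bound is day 10, so writing finishes at 10 + 8 = day 18.
Figure drafting waits on literature review (finishes day 3), so it starts at day 3 and finishes at 3 + 9 = day 12.
Analysis cannot start until literature review (finishes day 3); data collection (finishes day 10). The controlling bound is day 10, so analysis finishes at 10 + 2 = day 12.
Internal review cannot start until analysis (finishes day 12); writing (finishes day 18). The controlling bound is day 18, so internal review finishes at 18 + 6 = day 24.
For revision: internal review (finishes day 24, plus 2-day gap → day 26); figure drafting (finishes day 12); data collection (finishes day 10). Taking the maximum gives a start of day 26, and it finishes at 26 + 5 = day 31.
The earliest everything can be done is day 31, which is after the deadline of 29, so it is not possible.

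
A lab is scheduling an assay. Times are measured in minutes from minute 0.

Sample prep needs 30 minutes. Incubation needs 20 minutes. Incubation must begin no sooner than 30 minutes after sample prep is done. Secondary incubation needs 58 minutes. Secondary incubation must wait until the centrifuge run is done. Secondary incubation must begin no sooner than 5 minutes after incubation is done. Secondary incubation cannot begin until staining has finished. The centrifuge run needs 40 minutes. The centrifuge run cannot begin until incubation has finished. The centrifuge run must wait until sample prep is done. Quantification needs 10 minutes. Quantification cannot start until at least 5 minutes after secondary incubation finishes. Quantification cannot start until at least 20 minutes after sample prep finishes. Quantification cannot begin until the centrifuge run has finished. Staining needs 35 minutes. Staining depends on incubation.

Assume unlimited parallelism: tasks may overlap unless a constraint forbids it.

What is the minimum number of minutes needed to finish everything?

Nothing blocks sample prep, so it runs from minute 0 to minute 30.
After sample prep (finishes minute 30, plus 30-minute gap → minute 60), incubation can start at minute 60 and finishes at minute 80.
Staining waits on incubation (finishes minute 80), so it starts at minute 80 and finishes at 80 + 35 = minute 115.
For the centrifuge run: incubation (finishes minute 80); sample prep (finishes minute 30). Taking the maximum gives a start of minute 80, and it finishes at 80 + 40 = minute 120.
Secondary incubation needs all of the centrifuge run (finishes minute 120); incubation (finishes minute 80, plus 5-minute gap → minute 85); staining (finishes minute 115). That puts its earliest start at minute 120; it finishes at 120 + 58 = minute 178.
Quantification cannot start until secondary incubation (finishes minute 178, plus 5-minute gap → minute 183); sample prep (finishes minute 30, plus 20-minute gap → minute 50); the centrifuge run (finishes minute 120). The controlling bound is minute 183, so quantification finishes at 183 + 10 = minute 193.
All tasks are finished once the last one completes. Finish times: Sample prep at 30, Incubation at 80, The centrifuge run at 120, Staining at 115, Secondary incubation at 178, Quantification at 193. The latest is minute 193.

193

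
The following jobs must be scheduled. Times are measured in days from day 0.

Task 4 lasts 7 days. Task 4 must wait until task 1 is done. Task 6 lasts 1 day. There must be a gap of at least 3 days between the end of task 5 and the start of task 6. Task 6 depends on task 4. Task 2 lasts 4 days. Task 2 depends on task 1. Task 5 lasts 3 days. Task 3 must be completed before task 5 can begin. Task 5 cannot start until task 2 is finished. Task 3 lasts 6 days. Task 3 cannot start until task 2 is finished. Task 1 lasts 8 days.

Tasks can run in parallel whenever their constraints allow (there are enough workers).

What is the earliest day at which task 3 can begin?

12

Task 1 has no prerequisites, so it starts at day 0 and finishes at day 8.
After task 1 (finishes day 8), task 2 can start at day 8 and finishes at day 12.
Task 3 waits on task 2 (finishes day 12), so the earliest it can start is day 12.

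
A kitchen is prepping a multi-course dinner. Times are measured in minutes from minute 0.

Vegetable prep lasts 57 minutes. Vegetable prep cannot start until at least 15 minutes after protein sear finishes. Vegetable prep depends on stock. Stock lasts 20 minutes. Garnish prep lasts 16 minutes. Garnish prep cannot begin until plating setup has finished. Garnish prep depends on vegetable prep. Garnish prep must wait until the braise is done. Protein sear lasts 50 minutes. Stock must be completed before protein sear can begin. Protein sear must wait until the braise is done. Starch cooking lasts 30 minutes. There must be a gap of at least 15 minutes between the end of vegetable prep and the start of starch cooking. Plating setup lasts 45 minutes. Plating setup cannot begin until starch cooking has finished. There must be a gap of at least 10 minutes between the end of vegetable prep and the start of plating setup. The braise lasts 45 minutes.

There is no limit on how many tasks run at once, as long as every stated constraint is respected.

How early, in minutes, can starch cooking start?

182

Nothing blocks the braise, so it runs from minute 0 to minute 45.
Nothing blocks stock, so it runs from minute 0 to minute 20.
For protein sear: stock (finishes minute 20); the braise (finishes minute 45). Taking the maximum gives a start of minute 45, and it finishes at 45 + 50 = minute 95.
Vegetable prep needs all of protein sear (finishes minute 95, plus 15-minute gap → minute 110); stock (finishes minute 20). That puts its earliest start at minute 110; it finishes at 110 + 57 = minute 167.
Starch cooking waits on vegetable prep (finishes minute 167, plus 15-minute gap → minute 182), so the earliest it can start is minute 182.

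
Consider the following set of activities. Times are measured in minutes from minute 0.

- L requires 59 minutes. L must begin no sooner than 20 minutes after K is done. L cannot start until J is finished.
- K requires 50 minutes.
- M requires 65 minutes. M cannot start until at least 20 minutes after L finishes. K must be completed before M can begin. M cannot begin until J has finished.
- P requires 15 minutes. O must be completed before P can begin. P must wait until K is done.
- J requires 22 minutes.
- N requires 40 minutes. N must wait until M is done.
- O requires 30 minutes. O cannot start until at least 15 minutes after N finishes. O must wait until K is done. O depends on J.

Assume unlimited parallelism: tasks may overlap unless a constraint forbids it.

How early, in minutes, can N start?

214

K has no prerequisites, so it starts at minute 0 and finishes at minute 50.
J can start immediately at minute 0; it finishes at minute 22.
For L: K (finishes minute 50, plus 20-minute gap → minute 70); J (finishes minute 22). Taking the maximum gives a start of minute 70, and it finishes at 70 + 59 = minute 129.
For M: L (finishes minute 129, plus 20-minute gap → minute 149); K (finishes minute 50); J (finishes minute 22). Taking the maximum gives a start of minute 149, and it finishes at 149 + 65 = minute 214.
N waits on M (finishes minute 214), so the earliest it can start is minute 214.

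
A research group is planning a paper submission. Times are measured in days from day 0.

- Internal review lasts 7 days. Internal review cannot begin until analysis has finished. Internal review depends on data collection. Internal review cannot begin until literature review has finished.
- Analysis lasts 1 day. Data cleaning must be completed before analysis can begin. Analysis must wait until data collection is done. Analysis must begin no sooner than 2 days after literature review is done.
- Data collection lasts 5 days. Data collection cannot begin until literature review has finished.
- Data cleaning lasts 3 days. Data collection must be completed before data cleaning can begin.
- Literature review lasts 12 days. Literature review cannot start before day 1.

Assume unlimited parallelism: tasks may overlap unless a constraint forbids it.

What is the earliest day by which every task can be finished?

Literature review waits on its own release at day 1, so it starts at day 1 and finishes at 1 + 12 = day 13.
Data collection cannot begin until literature review (finishes day 13). It runs from day 13 to 13 + 5 = day 18.
Data cleaning waits on data collection (finishes day 18), so it starts at day 18 and finishes at 18 + 3 = day 21.
Analysis needs all of data cleaning (finishes day 21); data collection (finishes day 18); literature review (finishes day 13, plus 2-day gap → day 15). That puts its earliest start at day 21; it finishes at 21 + 1 = day 22.
Internal review needs all of analysis (finishes day 22); data collection (finishes day 18); literature review (finishes day 13). That puts its earliest start at day 22; it finishes at 22 + 7 = day 29.
All tasks are finished once the last one completes. Finish times: Literature review at 13, Data collection at 18, Data cleaning at 21, Analysis at 22, Internal review at 29. The latest is day 29.

29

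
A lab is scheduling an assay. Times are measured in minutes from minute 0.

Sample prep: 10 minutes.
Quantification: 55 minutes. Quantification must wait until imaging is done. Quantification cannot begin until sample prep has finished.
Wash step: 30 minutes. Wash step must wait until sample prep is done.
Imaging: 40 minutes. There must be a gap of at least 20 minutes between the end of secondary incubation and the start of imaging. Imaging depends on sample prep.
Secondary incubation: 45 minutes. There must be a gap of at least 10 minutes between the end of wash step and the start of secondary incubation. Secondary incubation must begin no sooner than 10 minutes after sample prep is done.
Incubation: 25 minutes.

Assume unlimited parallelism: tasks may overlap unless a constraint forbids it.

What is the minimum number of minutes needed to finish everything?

210

Nothing blocks incubation, so it runs from minute 0 to minute 25.
Sample prep can start immediately at minute 0; it finishes at minute 10.
After sample prep (finishes minute 10), wash step can start at minute 10 and finishes at minute 40.
Secondary incubation needs all of wash step (finishes minute 40, plus 10-minute gap → minute 50); sample prep (finishes minute 10, plus 10-minute gap → minute 20). That puts its earliest start at minute 50; it finishes at 50 + 45 = minute 95.
Imaging has to wait for secondary incubation (finishes minute 95, plus 20-minute gap → minute 115); sample prep (finishes minute 10). The latest of these is minute 115, so imaging runs minute 115 to 115 + 40 = minute 155.
For quantification: imaging (finishes minute 155); sample prep (finishes minute 10). Taking the maximum gives a start of minute 155, and it finishes at 155 + 55 = minute 210.
All tasks are finished once the last one completes. Finish times: Sample prep at 10, Incubation at 25, Wash step at 40, Secondary incubation at 95, Imaging at 155, Quantification at 210. The latest is minute 210.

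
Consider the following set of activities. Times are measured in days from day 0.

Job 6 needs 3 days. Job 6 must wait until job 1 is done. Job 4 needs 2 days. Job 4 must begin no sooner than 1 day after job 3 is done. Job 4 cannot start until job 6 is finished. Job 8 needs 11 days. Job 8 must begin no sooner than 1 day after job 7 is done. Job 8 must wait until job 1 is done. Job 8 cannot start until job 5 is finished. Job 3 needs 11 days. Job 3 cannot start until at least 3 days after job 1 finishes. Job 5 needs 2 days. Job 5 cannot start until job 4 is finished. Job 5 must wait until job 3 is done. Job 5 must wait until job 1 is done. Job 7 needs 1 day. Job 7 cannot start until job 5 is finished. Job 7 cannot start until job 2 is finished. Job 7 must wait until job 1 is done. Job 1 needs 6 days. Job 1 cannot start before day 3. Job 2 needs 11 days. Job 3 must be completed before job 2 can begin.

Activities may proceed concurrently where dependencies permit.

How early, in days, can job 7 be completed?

Job 1 cannot begin until its own release at day 3. It runs from day 3 to 3 + 6 = day 9.
Job 6 cannot begin until job 1 (finishes day 9). It runs from day 9 to 9 + 3 = day 12.
Job 3 waits on job 1 (finishes day 9, plus 3-day gap → day 12), so it starts at day 12 and finishes at 12 + 11 = day 23.
For job 4: job 3 (finishes day 23, plus 1-day gap → day 24); job 6 (finishes day 12). Taking the maximum gives a start of day 24, and it finishes at 24 + 2 = day 26.
For job 5: job 4 (finishes day 26); job 3 (finishes day 23); job 1 (finishes day 9). Taking the maximum gives a start of day 26, and it finishes at 26 + 2 = day 28.
Job 2 waits on job 3 (finishes day 23), so it starts at day 23 and finishes at 23 + 11 = day 34.
Job 7 needs all of job 5 (finishes day 28); job 2 (finishes day 34); job 1 (finishes day 9). That puts its earliest start at day 34; it finishes at 34 + 1 = day 35.

35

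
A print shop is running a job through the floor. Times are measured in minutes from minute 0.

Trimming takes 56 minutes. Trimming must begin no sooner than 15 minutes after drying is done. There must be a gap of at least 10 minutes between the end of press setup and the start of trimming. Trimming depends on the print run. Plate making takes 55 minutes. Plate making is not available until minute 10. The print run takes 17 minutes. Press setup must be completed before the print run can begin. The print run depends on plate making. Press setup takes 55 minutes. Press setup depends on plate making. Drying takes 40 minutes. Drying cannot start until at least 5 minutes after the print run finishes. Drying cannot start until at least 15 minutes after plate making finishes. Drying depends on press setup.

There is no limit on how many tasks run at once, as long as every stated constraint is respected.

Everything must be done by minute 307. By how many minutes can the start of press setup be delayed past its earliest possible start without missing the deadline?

After its own release at minute 10, plate making can start at minute 10 and finishes at minute 65.
Press setup cannot begin until plate making (finishes minute 65). It runs from minute 65 to 65 + 55 = minute 120.

Working backward from the deadline:
Nothing follows trimming; the deadline of minute 307 is its only limit. It must start by 307 − 56 = minute 251.
Drying has to be done before trimming (must start by minute 251, minus 15-minute gap → minute 236). That means finishing by minute 236, i.e. starting by 236 − 40 = minute 196.
For the print run: drying (must start by minute 196, minus 5-minute gap → minute 191); trimming (must start by minute 251). The most restrictive is minute 191; with a 17-minute duration, the print run must start by minute 174.
Press setup feeds the print run (must start by minute 174); drying (must start by minute 196); trimming (must start by minute 251, minus 10-minute gap → minute 241). Taking the minimum, press setup must finish by minute 174 and start by 174 − 55 = minute 119.
So press setup can start as early as minute 65 and as late as minute 119, giving 119 − 65 = 54 minutes of slack.

54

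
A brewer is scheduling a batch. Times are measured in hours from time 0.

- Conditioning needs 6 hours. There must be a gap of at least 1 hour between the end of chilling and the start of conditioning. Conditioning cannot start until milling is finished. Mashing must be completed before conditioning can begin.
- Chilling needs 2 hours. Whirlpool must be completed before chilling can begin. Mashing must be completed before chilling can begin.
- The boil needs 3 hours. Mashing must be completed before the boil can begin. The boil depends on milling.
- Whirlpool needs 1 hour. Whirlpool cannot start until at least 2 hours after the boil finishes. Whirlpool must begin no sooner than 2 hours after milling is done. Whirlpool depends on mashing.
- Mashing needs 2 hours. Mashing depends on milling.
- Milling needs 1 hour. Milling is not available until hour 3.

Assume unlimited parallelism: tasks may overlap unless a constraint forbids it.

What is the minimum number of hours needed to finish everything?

21

After its own release at hour 3, milling can start at hour 3 and finishes at hour 4.
Mashing waits on milling (finishes hour 4), so it starts at hour 4 and finishes at 4 + 2 = hour 6.
The boil cannot start until mashing (finishes hour 6); milling (finishes hour 4). The controlling bound is hour 6, so the boil finishes at 6 + 3 = hour 9.
Whirlpool cannot start until the boil (finishes hour 9, plus 2-hour gap → hour 11); milling (finishes hour 4, plus 2-hour gap → hour 6); mashing (finishes hour 6). The controlling bound is hour 11, so whirlpool finishes at 11 + 1 = hour 12.
Chilling needs all of whirlpool (finishes hour 12); mashing (finishes hour 6). That puts its earliest start at hour 12; it finishes at 12 + 2 = hour 14.
Conditioning has to wait for chilling (finishes hour 14, plus 1-hour gap → hour 15); milling (finishes hour 4); mashing (finishes hour 6). The latest of these is hour 15, so conditioning runs hour 15 to 15 + 6 = hour 21.
All tasks are finished once the last one completes. Finish times: Milling at 4, Mashing at 6, The boil at 9, Whirlpool at 12, Chilling at 14, Conditioning at 21. The latest is hour 21.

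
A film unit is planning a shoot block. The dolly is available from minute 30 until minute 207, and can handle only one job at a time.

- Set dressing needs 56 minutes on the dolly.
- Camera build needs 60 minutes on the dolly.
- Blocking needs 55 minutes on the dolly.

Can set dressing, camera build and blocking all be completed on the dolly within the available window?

Yes

The dolly window is 207 − 30 = 177 minutes.
Running back to back, the jobs need 56 + 60 + 55 = 171 minutes on the dolly.
Since 171 ≤ 177, they fit within the window.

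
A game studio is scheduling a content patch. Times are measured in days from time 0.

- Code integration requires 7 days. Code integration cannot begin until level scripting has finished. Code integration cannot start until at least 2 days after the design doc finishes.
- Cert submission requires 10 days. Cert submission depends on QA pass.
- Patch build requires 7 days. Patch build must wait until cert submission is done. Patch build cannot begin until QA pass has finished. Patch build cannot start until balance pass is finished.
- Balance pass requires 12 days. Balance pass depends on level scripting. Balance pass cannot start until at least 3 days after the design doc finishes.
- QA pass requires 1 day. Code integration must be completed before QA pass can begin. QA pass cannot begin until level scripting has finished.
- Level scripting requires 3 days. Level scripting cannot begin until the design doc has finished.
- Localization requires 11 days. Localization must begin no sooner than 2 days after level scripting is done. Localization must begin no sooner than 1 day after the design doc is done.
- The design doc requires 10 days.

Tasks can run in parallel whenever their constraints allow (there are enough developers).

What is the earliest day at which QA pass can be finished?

Nothing blocks the design doc, so it runs from day 0 to day 10.
Level scripting waits on the design doc (finishes day 10), so it starts at day 10 and finishes at 10 + 3 = day 13.
Code integration cannot start until level scripting (finishes day 13); the design doc (finishes day 10, plus 2-day gap → day 12). The controlling bound is day 13, so code integration finishes at 13 + 7 = day 20.
For QA pass: code integration (finishes day 20); level scripting (finishes day 13). Taking the maximum gives a start of day 20, and it finishes at 20 + 1 = day 21.

21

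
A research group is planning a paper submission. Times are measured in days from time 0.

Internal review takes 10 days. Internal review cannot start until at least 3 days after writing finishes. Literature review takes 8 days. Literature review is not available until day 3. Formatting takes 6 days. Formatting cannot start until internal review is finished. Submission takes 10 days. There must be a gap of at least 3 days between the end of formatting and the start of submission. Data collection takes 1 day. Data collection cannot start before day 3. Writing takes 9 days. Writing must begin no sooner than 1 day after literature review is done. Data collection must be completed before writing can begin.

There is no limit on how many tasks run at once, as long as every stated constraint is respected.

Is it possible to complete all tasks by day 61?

After its own release at day 3, data collection can start at day 3 and finishes at day 4.
Literature review cannot begin until its own release at day 3. It runs from day 3 to 3 + 8 = day 11.
Writing needs all of literature review (finishes day 11, plus 1-day gap → day 12); data collection (finishes day 4). That puts its earliest start at day 12; it finishes at 12 + 9 = day 21.
Internal review cannot begin until writing (finishes day 21, plus 3-day gap → day 24). It runs from day 24 to 24 + 10 = day 34.
Formatting waits on internal review (finishes day 34), so it starts at day 34 and finishes at 34 + 6 = day 40.
Submission waits on formatting (finishes day 40, plus 3-day gap → day 43), so it starts at day 43 and finishes at 43 + 10 = day 53.
Every task is finished by day 53, which is no later than the deadline of 61, so the schedule is feasible.

Yes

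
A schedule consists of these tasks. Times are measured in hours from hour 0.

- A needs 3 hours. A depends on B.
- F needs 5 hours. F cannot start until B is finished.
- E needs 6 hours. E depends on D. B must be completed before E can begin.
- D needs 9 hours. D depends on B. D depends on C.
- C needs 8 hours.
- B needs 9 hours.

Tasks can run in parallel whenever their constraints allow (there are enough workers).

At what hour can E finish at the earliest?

C can start immediately at hour 0; it finishes at hour 8.
B can start immediately at hour 0; it finishes at hour 9.
D cannot start until B (finishes hour 9); C (finishes hour 8). The controlling bound is hour 9, so D finishes at 9 + 9 = hour 18.
E has to wait for D (finishes hour 18); B (finishes hour 9). The latest of these is hour 18, so E runs hour 18 to 18 + 6 = hour 24.

24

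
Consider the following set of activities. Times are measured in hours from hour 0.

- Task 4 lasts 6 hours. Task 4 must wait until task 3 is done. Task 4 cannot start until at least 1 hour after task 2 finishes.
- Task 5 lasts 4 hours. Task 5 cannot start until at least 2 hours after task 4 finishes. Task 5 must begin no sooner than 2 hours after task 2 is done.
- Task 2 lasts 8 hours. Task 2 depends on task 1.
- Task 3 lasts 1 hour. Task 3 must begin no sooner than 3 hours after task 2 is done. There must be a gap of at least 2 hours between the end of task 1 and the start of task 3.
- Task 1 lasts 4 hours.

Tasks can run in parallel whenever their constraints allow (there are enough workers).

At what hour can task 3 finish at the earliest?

Nothing blocks task 1, so it runs from hour 0 to hour 4.
After task 1 (finishes hour 4), task 2 can start at hour 4 and finishes at hour 12.
For task 3: task 2 (finishes hour 12, plus 3-hour gap → hour 15); task 1 (finishes hour 4, plus 2-hour gap → hour 6). Taking the maximum gives a start of hour 15, and it finishes at 15 + 1 = hour 16.

16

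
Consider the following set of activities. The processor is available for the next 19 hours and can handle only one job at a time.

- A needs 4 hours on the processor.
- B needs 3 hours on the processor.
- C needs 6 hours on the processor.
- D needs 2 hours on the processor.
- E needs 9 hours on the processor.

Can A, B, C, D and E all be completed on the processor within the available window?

No

Running back to back, the jobs need 4 + 3 + 6 + 2 + 9 = 24 hours on the processor.
Since 24 > 19, they cannot all fit.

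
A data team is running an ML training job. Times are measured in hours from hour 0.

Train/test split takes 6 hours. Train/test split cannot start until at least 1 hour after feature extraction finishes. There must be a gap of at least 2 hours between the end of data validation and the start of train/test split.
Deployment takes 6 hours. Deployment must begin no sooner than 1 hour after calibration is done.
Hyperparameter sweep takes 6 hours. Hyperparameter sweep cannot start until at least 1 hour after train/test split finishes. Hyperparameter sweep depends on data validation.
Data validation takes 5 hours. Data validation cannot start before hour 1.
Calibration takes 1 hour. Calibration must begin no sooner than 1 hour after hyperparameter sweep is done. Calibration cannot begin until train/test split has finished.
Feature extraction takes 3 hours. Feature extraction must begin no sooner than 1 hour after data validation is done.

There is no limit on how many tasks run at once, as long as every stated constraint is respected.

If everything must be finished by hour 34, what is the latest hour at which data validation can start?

Deployment has no dependents, so it just needs to finish by hour 34. Starting by 34 − 6 = hour 28 achieves that.
Since deployment (must start by hour 28, minus 1-hour gap → hour 27) depends on it, calibration must finish by hour 27. Backing off its 1-hour duration gives a latest start of hour 26.
Hyperparameter sweep must finish before calibration (must start by hour 26, minus 1-hour gap → hour 25). With a 6-hour duration, hyperparameter sweep must start by 25 − 6 = hour 19.
Train/test split must finish in time for hyperparameter sweep (must start by hour 19, minus 1-hour gap → hour 18); calibration (must start by hour 26). The tightest is hour 18, so train/test split must start by 18 − 6 = hour 12.
Feature extraction feeds into train/test split (must start by hour 12, minus 1-hour gap → hour 11); so feature extraction must finish by hour 11 and therefore start by hour 8.
Data validation has several dependents: feature extraction (must start by hour 8, minus 1-hour gap → hour 7); train/test split (must start by hour 12, minus 2-hour gap → hour 10); hyperparameter sweep (must start by hour 19). The earliest of those limits is hour 7, so data validation must start by 7 − 5 = hour 2.

2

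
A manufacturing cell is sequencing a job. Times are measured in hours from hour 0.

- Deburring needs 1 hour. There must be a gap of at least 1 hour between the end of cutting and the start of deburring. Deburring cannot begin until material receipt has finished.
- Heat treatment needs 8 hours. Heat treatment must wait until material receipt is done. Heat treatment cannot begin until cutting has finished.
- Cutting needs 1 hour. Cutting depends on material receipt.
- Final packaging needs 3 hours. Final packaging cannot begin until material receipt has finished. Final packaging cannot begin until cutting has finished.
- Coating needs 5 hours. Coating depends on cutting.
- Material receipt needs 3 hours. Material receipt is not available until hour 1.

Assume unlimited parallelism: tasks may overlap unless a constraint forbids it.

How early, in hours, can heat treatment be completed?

13

Material receipt waits on its own release at hour 1, so it starts at hour 1 and finishes at 1 + 3 = hour 4.
Cutting waits on material receipt (finishes hour 4), so it starts at hour 4 and finishes at 4 + 1 = hour 5.
Heat treatment needs all of material receipt (finishes hour 4); cutting (finishes hour 5). That puts its earliest start at hour 5; it finishes at 5 + 8 = hour 13.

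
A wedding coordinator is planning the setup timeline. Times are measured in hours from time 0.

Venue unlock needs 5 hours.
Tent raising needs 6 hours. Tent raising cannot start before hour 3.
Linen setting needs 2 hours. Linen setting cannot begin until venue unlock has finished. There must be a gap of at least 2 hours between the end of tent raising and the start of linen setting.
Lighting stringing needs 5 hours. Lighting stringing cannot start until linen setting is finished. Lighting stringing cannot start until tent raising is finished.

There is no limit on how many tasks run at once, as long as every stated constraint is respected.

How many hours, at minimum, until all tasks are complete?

18

After its own release at hour 3, tent raising can start at hour 3 and finishes at hour 9.
Venue unlock has no prerequisites, so it starts at hour 0 and finishes at hour 5.
For linen setting: venue unlock (finishes hour 5); tent raising (finishes hour 9, plus 2-hour gap → hour 11). Taking the maximum gives a start of hour 11, and it finishes at 11 + 2 = hour 13.
For lighting stringing: linen setting (finishes hour 13); tent raising (finishes hour 9). Taking the maximum gives a start of hour 13, and it finishes at 13 + 5 = hour 18.
All tasks are finished once the last one completes. Finish times: Venue unlock at 5, Tent raising at 9, Linen setting at 13, Lighting stringing at 18. The latest is hour 18.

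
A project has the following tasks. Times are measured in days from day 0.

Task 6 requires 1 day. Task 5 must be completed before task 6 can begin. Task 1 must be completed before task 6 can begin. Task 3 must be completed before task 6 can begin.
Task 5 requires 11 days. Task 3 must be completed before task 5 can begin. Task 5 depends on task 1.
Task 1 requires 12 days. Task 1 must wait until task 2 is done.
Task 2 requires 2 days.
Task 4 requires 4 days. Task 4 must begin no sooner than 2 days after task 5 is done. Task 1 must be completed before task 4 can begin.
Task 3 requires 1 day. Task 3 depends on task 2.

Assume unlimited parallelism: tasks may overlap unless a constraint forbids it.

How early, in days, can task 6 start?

Task 2 can start immediately at day 0; it finishes at day 2.
Task 3 cannot begin until task 2 (finishes day 2). It runs from day 2 to 2 + 1 = day 3.
Task 1 cannot begin until task 2 (finishes day 2). It runs from day 2 to 2 + 12 = day 14.
Task 5 needs all of task 3 (finishes day 3); task 1 (finishes day 14). That puts its earliest start at day 14; it finishes at 14 + 11 = day 25.
Task 6 waits on task 5 (finishes day 25); task 1 (finishes day 14); task 3 (finishes day 3). The latest of these is day 25, which is the earliest task 6 can start.

25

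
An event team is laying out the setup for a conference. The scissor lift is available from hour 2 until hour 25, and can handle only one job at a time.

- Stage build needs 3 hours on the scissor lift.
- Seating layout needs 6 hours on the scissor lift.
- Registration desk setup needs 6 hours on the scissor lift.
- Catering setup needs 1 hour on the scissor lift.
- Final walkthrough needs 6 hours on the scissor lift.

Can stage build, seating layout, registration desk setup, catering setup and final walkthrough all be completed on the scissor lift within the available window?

The scissor lift window is 25 − 2 = 23 hours.
Running back to back, the jobs need 3 + 6 + 6 + 1 + 6 = 22 hours on the scissor lift.
Since 22 ≤ 23, they fit within the window.

Yes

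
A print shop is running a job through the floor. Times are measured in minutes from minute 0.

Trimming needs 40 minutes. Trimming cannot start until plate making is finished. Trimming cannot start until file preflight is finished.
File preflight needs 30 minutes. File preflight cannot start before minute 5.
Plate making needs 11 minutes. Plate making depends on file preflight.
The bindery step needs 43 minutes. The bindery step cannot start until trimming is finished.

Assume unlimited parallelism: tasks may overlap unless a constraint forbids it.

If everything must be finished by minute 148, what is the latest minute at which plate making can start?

54

To finish by minute 148, the bindery step (duration 43) must start no later than minute 105.
Trimming must finish before the bindery step (must start by minute 105). With a 40-minute duration, trimming must start by 105 − 40 = minute 65.
Plate making must finish before trimming (must start by minute 65). With an 11-minute duration, plate making must start by 65 − 11 = minute 54.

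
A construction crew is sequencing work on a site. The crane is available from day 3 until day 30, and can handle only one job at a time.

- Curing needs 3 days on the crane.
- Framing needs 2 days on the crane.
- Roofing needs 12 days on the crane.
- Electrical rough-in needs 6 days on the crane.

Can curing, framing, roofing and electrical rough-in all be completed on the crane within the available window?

Yes

The crane window is 30 − 3 = 27 days.
Running back to back, the jobs need 3 + 2 + 12 + 6 = 23 days on the crane.
Since 23 ≤ 27, they fit within the window.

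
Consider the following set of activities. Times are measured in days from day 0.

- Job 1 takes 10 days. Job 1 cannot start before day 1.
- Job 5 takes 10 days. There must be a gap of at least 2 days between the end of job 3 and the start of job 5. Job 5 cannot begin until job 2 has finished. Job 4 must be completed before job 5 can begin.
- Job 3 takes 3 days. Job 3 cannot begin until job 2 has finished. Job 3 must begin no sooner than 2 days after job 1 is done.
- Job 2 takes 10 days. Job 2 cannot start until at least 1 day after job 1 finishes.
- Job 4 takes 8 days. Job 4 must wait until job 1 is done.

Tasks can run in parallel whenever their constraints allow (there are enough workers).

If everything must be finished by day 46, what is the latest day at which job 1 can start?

10

Nothing follows job 5; the deadline of day 46 is its only limit. It must start by 46 − 10 = day 36.
Job 3 must finish before job 5 (must start by day 36, minus 2-day gap → day 34). With a 3-day duration, job 3 must start by 34 − 3 = day 31.
Job 2 feeds job 3 (must start by day 31); job 5 (must start by day 36). Taking the minimum, job 2 must finish by day 31 and start by 31 − 10 = day 21.
Job 4 has to be done before job 5 (must start by day 36). That means finishing by day 36, i.e. starting by 36 − 8 = day 28.
Job 1 feeds job 2 (must start by day 21, minus 1-day gap → day 20); job 3 (must start by day 31, minus 2-day gap → day 29); job 4 (must start by day 28). Taking the minimum, job 1 must finish by day 20 and start by 20 − 10 = day 10.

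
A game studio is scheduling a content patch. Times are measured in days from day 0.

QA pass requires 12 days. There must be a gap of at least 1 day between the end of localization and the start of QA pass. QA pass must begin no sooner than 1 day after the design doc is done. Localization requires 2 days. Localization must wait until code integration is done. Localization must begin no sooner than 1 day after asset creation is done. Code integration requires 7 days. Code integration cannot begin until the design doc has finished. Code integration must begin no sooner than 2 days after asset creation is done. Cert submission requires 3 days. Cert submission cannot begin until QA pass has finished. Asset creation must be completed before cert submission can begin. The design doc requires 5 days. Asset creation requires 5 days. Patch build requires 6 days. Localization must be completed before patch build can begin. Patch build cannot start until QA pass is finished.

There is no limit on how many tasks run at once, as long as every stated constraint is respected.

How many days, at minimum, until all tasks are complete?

Asset creation has no prerequisites, so it starts at day 0 and finishes at day 5.
The design doc has no prerequisites, so it starts at day 0 and finishes at day 5.
Code integration needs all of the design doc (finishes day 5); asset creation (finishes day 5, plus 2-day gap → day 7). That puts its earliest start at day 7; it finishes at 7 + 7 = day 14.
For localization: code integration (finishes day 14); asset creation (finishes day 5, plus 1-day gap → day 6). Taking the maximum gives a start of day 14, and it finishes at 14 + 2 = day 16.
QA pass has to wait for localization (finishes day 16, plus 1-day gap → day 17); the design doc (finishes day 5, plus 1-day gap → day 6). The latest of these is day 17, so QA pass runs day 17 to 17 + 12 = day 29.
Patch build cannot start until localization (finishes day 16); QA pass (finishes day 29). The controlling bound is day 29, so patch build finishes at 29 + 6 = day 35.
For cert submission: QA pass (finishes day 29); asset creation (finishes day 5). Taking the maximum gives a start of day 29, and it finishes at 29 + 3 = day 32.
All tasks are finished once the last one completes. Finish times: The design doc at 5, Asset creation at 5, Code integration at 14, Localization at 16, QA pass at 29, Cert submission at 32, Patch build at 35. The latest is day 35.

35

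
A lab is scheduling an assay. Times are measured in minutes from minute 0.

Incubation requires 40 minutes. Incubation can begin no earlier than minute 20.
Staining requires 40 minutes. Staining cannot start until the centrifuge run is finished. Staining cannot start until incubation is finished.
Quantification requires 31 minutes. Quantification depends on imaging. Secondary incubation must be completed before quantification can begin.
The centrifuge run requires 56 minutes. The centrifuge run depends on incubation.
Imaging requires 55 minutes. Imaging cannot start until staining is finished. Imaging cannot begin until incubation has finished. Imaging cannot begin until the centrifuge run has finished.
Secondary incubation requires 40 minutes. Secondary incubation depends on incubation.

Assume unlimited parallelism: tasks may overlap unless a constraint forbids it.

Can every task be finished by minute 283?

Incubation cannot begin until its own release at minute 20. It runs from minute 20 to 20 + 40 = minute 60.
Secondary incubation cannot begin until incubation (finishes minute 60). It runs from minute 60 to 60 + 40 = minute 100.
The centrifuge run waits on incubation (finishes minute 60), so it starts at minute 60 and finishes at 60 + 56 = minute 116.
For staining: the centrifuge run (finishes minute 116); incubation (finishes minute 60). Taking the maximum gives a start of minute 116, and it finishes at 116 + 40 = minute 156.
Imaging has to wait for staining (finishes minute 156); incubation (finishes minute 60); the centrifuge run (finishes minute 116). The latest of these is minute 156, so imaging runs minute 156 to 156 + 55 = minute 211.
Quantification cannot start until imaging (finishes minute 211); secondary incubation (finishes minute 100). The controlling bound is minute 211, so quantification finishes at 211 + 31 = minute 242.
Every task is finished by minute 242, which is no later than the deadline of 283, so the schedule is feasible.

Yes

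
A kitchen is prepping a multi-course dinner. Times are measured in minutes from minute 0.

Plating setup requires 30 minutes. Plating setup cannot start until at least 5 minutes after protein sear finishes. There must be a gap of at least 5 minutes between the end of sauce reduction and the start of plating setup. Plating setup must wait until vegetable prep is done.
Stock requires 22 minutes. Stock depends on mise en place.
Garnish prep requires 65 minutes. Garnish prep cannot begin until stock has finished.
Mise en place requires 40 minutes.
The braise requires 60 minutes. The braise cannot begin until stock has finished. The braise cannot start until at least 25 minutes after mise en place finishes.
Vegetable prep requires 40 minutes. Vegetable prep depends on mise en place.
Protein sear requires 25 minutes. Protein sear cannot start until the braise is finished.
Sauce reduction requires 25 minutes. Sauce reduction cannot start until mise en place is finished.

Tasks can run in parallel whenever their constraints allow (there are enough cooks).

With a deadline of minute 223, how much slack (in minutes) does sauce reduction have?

123

Nothing blocks mise en place, so it runs from minute 0 to minute 40.
After mise en place (finishes minute 40), sauce reduction can start at minute 40 and finishes at minute 65.

Working backward from the deadline:
Nothing follows plating setup; the deadline of minute 223 is its only limit. It must start by 223 − 30 = minute 193.
Since plating setup (must start by minute 193, minus 5-minute gap → minute 188) depends on it, sauce reduction must finish by minute 188. Backing off its 25-minute duration gives a latest start of minute 163.
So sauce reduction can start as early as minute 40 and as late as minute 163, giving 163 − 40 = 123 minutes of slack.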